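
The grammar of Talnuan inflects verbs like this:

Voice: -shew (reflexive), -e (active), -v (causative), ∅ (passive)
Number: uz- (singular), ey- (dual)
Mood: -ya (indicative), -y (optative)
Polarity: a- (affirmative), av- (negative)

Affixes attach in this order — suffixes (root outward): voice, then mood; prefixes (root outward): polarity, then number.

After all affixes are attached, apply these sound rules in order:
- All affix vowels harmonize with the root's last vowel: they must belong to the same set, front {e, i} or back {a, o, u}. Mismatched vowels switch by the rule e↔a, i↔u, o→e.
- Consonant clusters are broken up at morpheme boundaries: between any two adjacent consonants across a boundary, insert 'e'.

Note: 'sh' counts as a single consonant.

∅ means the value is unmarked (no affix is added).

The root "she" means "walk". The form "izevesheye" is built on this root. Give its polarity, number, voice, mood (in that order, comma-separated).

Segment: uz-av-she-ya.
polarity: av- → negative.
number: uz- → singular.
voice: ∅ → passive.
mood: -ya → indicative.

negative, singular, passive, indicative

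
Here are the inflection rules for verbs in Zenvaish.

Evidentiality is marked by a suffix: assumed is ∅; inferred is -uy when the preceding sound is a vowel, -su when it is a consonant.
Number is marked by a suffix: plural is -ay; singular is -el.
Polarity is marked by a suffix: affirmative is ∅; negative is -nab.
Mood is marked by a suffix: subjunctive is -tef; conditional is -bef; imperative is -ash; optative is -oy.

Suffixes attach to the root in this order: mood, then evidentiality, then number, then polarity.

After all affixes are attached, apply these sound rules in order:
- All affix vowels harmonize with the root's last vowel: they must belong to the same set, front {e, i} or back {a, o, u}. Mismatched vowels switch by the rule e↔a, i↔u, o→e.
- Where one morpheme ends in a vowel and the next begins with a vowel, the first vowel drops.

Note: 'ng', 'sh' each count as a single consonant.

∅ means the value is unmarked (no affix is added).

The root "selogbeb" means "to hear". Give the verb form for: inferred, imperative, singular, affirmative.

selogbebeshsel

Attach mood imperative -ash → selogbebash.
Attach evidentiality inferred -su (after consonant 'sh') → selogbebashsu.
Attach number singular -el → selogbebashsuel.
polarity = affirmative: zero marking, form stays selogbebashsuel.
Apply vowel harmony: selogbebashsuel → selogbebeshsiel.
Apply vowel deletion: selogbebeshsiel → selogbebeshsel.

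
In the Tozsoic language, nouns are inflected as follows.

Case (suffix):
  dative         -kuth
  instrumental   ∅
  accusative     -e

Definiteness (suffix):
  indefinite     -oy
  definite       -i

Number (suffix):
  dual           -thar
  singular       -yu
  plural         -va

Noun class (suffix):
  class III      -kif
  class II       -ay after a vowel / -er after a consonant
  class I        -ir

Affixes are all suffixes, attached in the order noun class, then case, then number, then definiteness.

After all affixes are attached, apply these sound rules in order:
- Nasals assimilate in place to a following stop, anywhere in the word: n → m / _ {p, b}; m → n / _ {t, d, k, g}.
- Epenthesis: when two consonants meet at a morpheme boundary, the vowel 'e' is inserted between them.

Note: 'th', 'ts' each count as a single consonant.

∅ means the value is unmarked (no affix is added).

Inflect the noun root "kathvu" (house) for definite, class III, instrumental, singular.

kathvukifeyui

Attach noun class class III -kif → kathvukif.
case = instrumental: zero marking, form stays kathvukif.
Attach number singular -yu → kathvukifyu.
Attach definiteness definite -i → kathvukifyui.
Nasal assimilation: no change.
Apply epenthesis: kathvukifyui → kathvukifeyui.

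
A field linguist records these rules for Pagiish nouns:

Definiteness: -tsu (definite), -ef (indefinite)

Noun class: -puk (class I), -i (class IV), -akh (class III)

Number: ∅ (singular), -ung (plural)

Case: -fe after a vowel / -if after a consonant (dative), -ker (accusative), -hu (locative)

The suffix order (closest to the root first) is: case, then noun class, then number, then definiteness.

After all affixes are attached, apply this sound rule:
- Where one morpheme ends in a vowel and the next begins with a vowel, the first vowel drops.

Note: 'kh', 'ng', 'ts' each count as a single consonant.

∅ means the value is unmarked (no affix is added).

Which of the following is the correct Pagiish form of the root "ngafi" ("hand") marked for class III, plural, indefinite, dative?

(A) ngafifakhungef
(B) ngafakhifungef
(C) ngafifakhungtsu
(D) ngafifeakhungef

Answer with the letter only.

Attach case dative -fe (after vowel 'i') → ngafife.
Attach noun class class III -akh → ngafifeakh.
Attach number plural -ung → ngafifeakhung.
Attach definiteness indefinite -ef → ngafifeakhungef.
Apply vowel deletion: ngafifeakhungef → ngafifakhungef.
So the correct form is ngafifakhungef, option (A).
(C) ngafifakhungtsu is wrong: it uses definite instead of indefinite for definiteness.
(B) ngafakhifungef is wrong: it has the affixes in the wrong order.
(D) ngafifeakhungef is wrong: it fails to apply the sound rule(s).

A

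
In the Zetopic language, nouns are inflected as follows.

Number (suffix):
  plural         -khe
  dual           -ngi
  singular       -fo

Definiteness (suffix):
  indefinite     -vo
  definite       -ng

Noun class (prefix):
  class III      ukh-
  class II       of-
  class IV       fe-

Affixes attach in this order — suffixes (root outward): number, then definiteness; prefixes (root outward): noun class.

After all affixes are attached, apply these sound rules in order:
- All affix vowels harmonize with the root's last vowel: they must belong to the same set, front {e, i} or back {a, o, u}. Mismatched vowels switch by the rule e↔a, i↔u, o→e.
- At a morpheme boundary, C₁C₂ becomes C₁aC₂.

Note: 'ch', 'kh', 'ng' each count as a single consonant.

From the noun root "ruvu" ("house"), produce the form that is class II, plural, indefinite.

ofaruvukhavo

Attach number plural -khe → ruvukhe.
Attach definiteness indefinite -vo → ruvukhevo.
Attach noun class class II of- → ofruvukhevo.
Apply vowel harmony: ofruvukhevo → ofruvukhavo.
Apply epenthesis: ofruvukhavo → ofaruvukhavo.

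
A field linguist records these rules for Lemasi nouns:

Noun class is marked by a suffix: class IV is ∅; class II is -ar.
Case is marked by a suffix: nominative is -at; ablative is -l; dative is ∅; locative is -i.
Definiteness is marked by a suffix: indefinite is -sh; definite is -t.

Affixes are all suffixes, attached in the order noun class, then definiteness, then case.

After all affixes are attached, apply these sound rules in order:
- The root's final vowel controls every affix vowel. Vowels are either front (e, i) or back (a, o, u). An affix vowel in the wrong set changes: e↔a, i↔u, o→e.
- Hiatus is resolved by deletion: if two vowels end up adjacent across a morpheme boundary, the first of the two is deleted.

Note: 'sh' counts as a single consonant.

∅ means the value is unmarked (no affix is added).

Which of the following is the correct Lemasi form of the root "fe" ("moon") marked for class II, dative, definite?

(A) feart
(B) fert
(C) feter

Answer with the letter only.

B

Attach noun class class II -ar → fear.
Attach definiteness definite -t → feart.
case = dative: zero marking, form stays feart.
Apply vowel harmony: feart → feert.
Apply vowel deletion: feert → fert.
So the correct form is fert, option (B).
(A) feart is wrong: it fails to apply the sound rule(s).
(C) feter is wrong: it has the affixes in the wrong order.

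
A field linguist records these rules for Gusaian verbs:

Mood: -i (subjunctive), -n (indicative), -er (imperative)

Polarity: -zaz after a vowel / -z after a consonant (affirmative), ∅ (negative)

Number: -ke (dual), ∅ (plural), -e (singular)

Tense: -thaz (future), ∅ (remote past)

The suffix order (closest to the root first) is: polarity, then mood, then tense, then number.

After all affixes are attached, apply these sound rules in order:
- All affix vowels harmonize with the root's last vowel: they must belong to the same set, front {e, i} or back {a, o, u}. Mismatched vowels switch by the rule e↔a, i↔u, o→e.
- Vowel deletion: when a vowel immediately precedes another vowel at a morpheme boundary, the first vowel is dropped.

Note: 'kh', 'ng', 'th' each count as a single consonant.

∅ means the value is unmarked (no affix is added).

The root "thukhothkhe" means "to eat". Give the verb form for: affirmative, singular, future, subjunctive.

Attach polarity affirmative -zaz (after vowel 'e') → thukhothkhezaz.
Attach mood subjunctive -i → thukhothkhezazi.
Attach tense future -thaz → thukhothkhezazithaz.
Attach number singular -e → thukhothkhezazithaze.
Apply vowel harmony: thukhothkhezazithaze → thukhothkhezezitheze.
Vowel deletion: no change.

thukhothkhezezitheze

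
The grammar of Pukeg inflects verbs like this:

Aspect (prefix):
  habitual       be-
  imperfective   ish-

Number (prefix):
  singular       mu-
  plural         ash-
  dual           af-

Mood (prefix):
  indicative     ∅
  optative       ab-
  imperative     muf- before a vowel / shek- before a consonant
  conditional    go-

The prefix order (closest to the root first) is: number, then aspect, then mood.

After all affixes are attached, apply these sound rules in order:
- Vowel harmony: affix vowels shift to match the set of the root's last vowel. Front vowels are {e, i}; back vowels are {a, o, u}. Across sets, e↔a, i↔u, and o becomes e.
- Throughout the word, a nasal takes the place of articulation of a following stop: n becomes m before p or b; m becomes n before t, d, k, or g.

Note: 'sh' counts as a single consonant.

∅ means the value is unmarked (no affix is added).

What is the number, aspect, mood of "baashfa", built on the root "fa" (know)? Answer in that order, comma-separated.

plural, habitual, indicative

Segment: be-ash-fa.
number: ash- → plural.
aspect: be- → habitual.
mood: ∅ → indicative.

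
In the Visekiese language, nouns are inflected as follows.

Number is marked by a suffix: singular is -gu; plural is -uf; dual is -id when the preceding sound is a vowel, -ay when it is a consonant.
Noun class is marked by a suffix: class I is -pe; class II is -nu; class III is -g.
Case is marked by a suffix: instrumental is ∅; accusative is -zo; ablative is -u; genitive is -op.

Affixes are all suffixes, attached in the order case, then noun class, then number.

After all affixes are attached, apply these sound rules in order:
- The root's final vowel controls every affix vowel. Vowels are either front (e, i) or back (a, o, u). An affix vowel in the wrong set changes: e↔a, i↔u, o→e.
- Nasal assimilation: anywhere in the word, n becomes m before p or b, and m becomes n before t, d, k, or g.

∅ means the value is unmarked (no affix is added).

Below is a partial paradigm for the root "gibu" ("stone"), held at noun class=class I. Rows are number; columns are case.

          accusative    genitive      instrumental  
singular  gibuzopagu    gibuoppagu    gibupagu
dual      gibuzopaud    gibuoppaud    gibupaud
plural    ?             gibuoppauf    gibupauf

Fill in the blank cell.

gibuzopauf

Attach case accusative -zo → gibuzo.
Attach noun class class I -pe → gibuzope.
Attach number plural -uf → gibuzopeuf.
Apply vowel harmony: gibuzopeuf → gibuzopauf.
Nasal assimilation: no change.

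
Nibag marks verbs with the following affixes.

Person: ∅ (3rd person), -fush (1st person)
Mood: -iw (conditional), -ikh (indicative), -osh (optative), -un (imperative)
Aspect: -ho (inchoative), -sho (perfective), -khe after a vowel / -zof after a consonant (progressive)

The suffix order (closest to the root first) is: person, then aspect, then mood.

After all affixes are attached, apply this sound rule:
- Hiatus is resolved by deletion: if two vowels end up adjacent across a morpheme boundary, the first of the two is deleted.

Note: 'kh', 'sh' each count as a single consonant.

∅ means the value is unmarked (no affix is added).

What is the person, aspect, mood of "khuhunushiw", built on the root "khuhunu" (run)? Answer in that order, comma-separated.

Segment: khuhunu-sho-iw.
person: ∅ → 3rd person.
aspect: -sho → perfective.
mood: -iw → conditional.

3rd person, perfective, conditional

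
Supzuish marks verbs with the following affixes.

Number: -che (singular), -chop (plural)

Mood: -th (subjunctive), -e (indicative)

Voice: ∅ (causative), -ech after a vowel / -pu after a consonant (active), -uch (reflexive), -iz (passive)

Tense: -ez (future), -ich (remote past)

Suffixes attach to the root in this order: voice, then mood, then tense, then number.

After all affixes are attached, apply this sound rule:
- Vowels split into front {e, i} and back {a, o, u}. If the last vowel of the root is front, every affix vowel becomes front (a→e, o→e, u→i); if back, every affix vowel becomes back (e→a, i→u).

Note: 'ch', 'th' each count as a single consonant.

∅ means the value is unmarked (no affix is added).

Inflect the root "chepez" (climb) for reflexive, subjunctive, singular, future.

chepezichthezche

Attach voice reflexive -uch → chepezuch.
Attach mood subjunctive -th → chepezuchth.
Attach tense future -ez → chepezuchthez.
Attach number singular -che → chepezuchthezche.
Apply vowel harmony: chepezuchthezche → chepezichthezche.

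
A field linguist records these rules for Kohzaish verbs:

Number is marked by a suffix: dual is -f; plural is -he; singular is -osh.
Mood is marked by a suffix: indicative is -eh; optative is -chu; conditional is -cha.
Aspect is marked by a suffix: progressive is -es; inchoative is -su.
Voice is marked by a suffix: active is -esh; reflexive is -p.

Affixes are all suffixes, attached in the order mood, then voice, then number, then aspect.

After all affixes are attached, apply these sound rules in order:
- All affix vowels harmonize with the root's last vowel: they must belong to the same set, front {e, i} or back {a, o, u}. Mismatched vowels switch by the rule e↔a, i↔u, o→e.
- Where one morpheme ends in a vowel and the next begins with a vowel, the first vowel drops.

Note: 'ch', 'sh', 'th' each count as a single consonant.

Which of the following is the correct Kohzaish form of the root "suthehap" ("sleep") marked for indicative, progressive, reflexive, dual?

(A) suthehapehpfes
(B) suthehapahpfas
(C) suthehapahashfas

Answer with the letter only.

Attach mood indicative -eh → suthehapeh.
Attach voice reflexive -p → suthehapehp.
Attach number dual -f → suthehapehpf.
Attach aspect progressive -es → suthehapehpfes.
Apply vowel harmony: suthehapehpfes → suthehapahpfas.
Vowel deletion: no change.
So the correct form is suthehapahpfas, option (B).
(C) suthehapahashfas is wrong: it uses active instead of reflexive for voice.
(A) suthehapehpfes is wrong: it fails to apply the sound rule(s).

B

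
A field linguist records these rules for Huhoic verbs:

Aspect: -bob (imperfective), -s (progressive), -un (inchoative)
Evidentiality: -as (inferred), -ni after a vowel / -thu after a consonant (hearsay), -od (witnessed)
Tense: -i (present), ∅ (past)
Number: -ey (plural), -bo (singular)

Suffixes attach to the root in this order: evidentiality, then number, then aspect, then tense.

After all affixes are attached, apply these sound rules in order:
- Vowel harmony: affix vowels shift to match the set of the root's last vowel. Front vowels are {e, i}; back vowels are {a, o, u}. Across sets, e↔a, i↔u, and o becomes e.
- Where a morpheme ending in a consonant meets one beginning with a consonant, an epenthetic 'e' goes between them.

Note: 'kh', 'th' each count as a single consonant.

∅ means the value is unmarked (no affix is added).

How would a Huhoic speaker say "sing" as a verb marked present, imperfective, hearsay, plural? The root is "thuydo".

thuydonuayebobu

Attach evidentiality hearsay -ni (after vowel 'o') → thuydoni.
Attach number plural -ey → thuydoniey.
Attach aspect imperfective -bob → thuydonieybob.
Attach tense present -i → thuydonieybobi.
Apply vowel harmony: thuydonieybobi → thuydonuaybobu.
Apply epenthesis: thuydonuaybobu → thuydonuayebobu.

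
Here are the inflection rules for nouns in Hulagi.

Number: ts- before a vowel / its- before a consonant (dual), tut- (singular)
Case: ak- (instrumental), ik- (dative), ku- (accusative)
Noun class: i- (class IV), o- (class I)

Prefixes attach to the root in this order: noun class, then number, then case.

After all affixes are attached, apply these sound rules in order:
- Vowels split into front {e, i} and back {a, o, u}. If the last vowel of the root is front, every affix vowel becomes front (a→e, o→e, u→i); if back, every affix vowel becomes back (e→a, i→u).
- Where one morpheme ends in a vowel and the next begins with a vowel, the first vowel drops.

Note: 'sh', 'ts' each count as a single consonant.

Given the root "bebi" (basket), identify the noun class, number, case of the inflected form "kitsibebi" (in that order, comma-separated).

Segment: ku-ts-i-bebi.
noun class: i- → class IV.
number: ts/its- → dual.
case: ku- → accusative.

class IV, dual, accusative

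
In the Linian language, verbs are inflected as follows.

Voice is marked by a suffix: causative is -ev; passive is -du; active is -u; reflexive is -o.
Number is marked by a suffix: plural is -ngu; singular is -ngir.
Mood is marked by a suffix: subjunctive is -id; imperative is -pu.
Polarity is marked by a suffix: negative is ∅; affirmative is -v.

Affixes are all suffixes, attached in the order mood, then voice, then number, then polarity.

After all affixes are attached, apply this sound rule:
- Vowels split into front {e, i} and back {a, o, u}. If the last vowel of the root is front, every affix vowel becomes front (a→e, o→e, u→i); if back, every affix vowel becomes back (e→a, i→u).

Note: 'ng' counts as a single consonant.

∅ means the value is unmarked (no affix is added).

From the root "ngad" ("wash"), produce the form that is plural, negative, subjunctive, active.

ngadudungu

Attach mood subjunctive -id → ngadid.
Attach voice active -u → ngadidu.
Attach number plural -ngu → ngadidungu.
polarity = negative: zero marking, form stays ngadidungu.
Apply vowel harmony: ngadidungu → ngadudungu.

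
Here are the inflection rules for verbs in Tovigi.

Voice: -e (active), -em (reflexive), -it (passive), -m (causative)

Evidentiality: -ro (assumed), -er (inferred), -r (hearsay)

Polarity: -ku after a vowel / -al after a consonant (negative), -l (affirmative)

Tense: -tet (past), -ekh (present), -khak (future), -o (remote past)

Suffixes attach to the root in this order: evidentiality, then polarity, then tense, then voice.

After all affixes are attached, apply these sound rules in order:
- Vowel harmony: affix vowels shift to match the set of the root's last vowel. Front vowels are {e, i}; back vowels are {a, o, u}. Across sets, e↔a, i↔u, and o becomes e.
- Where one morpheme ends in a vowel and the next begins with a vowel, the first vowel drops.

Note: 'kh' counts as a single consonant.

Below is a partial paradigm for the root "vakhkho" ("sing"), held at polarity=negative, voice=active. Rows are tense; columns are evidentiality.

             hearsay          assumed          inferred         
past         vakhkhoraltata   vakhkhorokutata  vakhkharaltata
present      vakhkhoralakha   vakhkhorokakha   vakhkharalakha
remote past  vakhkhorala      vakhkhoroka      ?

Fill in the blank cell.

vakhkharala

Attach evidentiality inferred -er → vakhkhoer.
Attach polarity negative -al (after consonant 'r') → vakhkhoeral.
Attach tense remote past -o → vakhkhoeralo.
Attach voice active -e → vakhkhoeraloe.
Apply vowel harmony: vakhkhoeraloe → vakhkhoaraloa.
Apply vowel deletion: vakhkhoaraloa → vakhkharala.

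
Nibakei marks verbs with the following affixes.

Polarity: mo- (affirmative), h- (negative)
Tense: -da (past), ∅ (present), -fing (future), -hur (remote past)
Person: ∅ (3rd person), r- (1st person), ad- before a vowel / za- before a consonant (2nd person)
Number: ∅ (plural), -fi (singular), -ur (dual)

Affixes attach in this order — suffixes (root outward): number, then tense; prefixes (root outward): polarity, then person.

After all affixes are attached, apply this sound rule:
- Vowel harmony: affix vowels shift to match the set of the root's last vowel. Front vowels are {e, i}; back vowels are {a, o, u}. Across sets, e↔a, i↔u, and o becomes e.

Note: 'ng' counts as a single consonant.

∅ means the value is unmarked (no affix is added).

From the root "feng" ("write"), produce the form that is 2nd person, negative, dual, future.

Attach number dual -ur → fengur.
Attach polarity negative h- → hfengur.
Attach person 2nd person za- (before consonant 'h') → zahfengur.
Attach tense future -fing → zahfengurfing.
Apply vowel harmony: zahfengurfing → zehfengirfing.

zehfengirfing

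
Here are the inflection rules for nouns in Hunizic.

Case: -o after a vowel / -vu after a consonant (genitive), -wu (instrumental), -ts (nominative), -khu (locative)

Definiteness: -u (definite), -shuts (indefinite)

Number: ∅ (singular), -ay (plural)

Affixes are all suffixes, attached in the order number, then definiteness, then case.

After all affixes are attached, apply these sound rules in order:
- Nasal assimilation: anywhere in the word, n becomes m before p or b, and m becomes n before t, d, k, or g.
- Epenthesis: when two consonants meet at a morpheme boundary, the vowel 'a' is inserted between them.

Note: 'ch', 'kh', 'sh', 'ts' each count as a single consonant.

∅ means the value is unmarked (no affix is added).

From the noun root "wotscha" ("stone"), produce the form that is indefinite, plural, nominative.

Attach number plural -ay → wotschaay.
Attach definiteness indefinite -shuts → wotschaayshuts.
Attach case nominative -ts → wotschaayshutsts.
Nasal assimilation: no change.
Apply epenthesis: wotschaayshutsts → wotschaayashutsats.

wotschaayashutsats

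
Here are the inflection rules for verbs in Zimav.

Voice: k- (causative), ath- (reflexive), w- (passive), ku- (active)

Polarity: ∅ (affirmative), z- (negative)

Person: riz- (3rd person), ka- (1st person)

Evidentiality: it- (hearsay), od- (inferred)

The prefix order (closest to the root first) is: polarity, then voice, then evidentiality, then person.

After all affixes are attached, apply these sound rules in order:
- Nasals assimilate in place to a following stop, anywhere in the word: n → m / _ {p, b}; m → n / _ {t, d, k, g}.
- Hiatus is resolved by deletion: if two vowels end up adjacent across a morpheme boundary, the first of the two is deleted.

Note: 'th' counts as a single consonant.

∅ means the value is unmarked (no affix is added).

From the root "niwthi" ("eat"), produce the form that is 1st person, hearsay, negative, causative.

kitkzniwthi

Attach polarity negative z- → zniwthi.
Attach voice causative k- → kzniwthi.
Attach evidentiality hearsay it- → itkzniwthi.
Attach person 1st person ka- → kaitkzniwthi.
Nasal assimilation: no change.
Apply vowel deletion: kaitkzniwthi → kitkzniwthi.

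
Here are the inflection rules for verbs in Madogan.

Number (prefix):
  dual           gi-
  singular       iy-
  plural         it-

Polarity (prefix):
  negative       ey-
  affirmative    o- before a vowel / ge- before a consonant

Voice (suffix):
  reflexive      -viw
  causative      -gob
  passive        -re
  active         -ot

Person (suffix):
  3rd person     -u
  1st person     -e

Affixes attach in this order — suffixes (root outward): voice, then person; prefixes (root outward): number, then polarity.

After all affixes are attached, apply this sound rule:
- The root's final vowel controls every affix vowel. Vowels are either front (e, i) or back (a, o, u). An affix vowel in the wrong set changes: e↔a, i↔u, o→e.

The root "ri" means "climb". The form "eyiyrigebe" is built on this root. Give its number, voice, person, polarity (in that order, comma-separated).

singular, causative, 1st person, negative

Segment: ey-iy-ri-gob-e.
number: iy- → singular.
voice: -gob → causative.
person: -e → 1st person.
polarity: ey- → negative.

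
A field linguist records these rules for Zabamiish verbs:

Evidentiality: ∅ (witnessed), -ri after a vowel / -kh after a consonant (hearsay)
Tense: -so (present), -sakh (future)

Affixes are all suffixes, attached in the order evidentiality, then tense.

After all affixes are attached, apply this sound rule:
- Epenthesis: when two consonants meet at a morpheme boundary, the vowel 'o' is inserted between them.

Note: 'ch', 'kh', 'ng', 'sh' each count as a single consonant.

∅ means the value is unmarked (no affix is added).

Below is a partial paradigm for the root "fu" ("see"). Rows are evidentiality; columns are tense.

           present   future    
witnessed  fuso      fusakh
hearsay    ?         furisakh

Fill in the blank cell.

furiso

Attach evidentiality hearsay -ri (after vowel 'u') → furi.
Attach tense present -so → furiso.
Epenthesis: no change.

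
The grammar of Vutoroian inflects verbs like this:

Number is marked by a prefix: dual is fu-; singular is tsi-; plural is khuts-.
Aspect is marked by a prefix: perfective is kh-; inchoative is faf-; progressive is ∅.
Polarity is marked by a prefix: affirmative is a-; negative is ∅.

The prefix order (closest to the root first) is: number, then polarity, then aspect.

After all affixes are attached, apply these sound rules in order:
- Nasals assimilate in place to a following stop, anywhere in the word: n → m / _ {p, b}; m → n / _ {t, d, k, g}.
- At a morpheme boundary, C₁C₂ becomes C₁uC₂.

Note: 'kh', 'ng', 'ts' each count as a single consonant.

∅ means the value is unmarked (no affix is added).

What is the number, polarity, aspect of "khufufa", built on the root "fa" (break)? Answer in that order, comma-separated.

Segment: kh-fu-fa.
number: fu- → dual.
polarity: ∅ → negative.
aspect: kh- → perfective.

dual, negative, perfective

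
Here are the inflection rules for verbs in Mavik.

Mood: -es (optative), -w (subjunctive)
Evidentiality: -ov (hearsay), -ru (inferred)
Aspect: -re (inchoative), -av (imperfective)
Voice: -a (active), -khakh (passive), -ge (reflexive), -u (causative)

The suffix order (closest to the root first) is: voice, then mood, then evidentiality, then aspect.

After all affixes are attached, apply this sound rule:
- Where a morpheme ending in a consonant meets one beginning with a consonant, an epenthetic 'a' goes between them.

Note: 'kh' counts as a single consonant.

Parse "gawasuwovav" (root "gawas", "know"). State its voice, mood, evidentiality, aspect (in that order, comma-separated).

causative, subjunctive, hearsay, imperfective

Segment: gawas-u-w-ov-av.
voice: -u → causative.
mood: -w → subjunctive.
evidentiality: -ov → hearsay.
aspect: -av → imperfective.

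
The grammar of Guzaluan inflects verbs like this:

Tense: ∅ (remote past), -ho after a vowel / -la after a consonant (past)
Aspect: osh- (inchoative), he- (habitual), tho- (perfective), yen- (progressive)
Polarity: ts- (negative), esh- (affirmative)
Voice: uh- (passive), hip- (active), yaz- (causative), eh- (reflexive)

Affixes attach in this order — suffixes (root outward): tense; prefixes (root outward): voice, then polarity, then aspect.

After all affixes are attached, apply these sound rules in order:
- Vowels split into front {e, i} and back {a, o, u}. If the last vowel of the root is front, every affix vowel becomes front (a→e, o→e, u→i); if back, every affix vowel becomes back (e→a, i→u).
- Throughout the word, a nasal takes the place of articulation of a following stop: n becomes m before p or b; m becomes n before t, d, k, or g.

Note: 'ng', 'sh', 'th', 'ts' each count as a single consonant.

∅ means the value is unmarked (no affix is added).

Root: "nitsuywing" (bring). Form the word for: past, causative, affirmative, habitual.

Attach tense past -la (after consonant 'ng') → nitsuywingla.
Attach voice causative yaz- → yaznitsuywingla.
Attach polarity affirmative esh- → eshyaznitsuywingla.
Attach aspect habitual he- → heeshyaznitsuywingla.
Apply vowel harmony: heeshyaznitsuywingla → heeshyeznitsuywingle.
Nasal assimilation: no change.

heeshyeznitsuywingle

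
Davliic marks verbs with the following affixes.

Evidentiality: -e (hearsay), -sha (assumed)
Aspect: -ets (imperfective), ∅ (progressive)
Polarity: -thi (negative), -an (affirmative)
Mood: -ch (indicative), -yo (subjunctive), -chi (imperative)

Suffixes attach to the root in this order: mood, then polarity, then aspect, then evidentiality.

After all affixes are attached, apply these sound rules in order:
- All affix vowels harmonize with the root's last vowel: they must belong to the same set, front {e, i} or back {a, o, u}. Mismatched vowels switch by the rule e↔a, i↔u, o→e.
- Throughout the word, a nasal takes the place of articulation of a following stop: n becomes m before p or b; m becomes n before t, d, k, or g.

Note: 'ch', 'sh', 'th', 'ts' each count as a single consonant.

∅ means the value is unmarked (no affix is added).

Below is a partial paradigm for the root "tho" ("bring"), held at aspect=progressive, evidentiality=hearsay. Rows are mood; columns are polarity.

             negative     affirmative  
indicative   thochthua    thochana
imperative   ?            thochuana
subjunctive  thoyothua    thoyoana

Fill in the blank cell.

Attach mood imperative -chi → thochi.
Attach polarity negative -thi → thochithi.
aspect = progressive: zero marking, form stays thochithi.
Attach evidentiality hearsay -e → thochithie.
Apply vowel harmony: thochithie → thochuthua.
Nasal assimilation: no change.

thochuthua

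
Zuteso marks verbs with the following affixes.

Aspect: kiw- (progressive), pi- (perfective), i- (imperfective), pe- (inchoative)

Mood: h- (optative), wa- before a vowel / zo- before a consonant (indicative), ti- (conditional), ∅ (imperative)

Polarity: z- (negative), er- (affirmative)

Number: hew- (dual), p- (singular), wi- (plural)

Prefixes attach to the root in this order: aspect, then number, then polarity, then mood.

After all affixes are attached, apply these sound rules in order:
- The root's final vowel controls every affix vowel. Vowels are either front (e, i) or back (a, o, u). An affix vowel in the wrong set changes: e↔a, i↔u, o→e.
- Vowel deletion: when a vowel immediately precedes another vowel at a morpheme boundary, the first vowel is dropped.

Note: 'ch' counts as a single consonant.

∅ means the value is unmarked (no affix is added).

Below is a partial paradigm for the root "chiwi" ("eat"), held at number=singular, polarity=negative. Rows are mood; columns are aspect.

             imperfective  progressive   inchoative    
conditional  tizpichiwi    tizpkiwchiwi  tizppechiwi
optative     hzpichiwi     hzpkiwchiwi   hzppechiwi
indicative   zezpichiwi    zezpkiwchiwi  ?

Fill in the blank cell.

Attach aspect inchoative pe- → pechiwi.
Attach number singular p- → ppechiwi.
Attach polarity negative z- → zppechiwi.
Attach mood indicative zo- (before consonant 'z') → zozppechiwi.
Apply vowel harmony: zozppechiwi → zezppechiwi.
Vowel deletion: no change.

zezppechiwi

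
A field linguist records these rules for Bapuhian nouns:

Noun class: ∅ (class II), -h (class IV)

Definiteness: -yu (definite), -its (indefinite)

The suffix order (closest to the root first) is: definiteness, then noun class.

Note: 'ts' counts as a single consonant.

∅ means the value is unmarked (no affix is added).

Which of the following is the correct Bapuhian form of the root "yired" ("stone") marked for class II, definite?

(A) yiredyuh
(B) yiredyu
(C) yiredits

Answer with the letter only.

B

Attach definiteness definite -yu → yiredyu.
noun class = class II: zero marking, form stays yiredyu.
So the correct form is yiredyu, option (B).
(C) yiredits is wrong: it uses indefinite instead of definite for definiteness.
(A) yiredyuh is wrong: it uses class IV instead of class II for noun class.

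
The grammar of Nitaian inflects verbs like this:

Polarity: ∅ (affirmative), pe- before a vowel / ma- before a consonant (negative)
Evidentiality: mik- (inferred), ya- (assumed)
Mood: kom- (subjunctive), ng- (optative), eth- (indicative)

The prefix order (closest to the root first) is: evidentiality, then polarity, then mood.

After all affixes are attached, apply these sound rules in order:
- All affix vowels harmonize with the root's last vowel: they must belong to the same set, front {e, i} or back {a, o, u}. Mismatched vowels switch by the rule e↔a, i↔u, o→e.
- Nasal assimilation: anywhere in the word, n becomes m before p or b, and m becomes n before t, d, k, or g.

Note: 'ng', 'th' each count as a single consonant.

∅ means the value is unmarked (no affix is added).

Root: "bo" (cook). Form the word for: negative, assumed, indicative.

Attach evidentiality assumed ya- → yabo.
Attach polarity negative ma- (before consonant 'y') → mayabo.
Attach mood indicative eth- → ethmayabo.
Apply vowel harmony: ethmayabo → athmayabo.
Nasal assimilation: no change.

athmayabo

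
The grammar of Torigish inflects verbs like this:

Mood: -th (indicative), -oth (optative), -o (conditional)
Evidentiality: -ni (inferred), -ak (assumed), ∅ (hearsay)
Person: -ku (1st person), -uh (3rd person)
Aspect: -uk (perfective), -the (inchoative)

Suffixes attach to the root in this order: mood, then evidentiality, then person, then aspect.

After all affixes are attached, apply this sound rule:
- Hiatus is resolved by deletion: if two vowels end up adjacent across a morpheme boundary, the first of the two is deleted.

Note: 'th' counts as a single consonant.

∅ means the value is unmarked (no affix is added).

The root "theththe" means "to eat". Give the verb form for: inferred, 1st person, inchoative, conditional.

theththonikuthe

Attach mood conditional -o → theththeo.
Attach evidentiality inferred -ni → theththeoni.
Attach person 1st person -ku → theththeoniku.
Attach aspect inchoative -the → theththeonikuthe.
Apply vowel deletion: theththeonikuthe → theththonikuthe.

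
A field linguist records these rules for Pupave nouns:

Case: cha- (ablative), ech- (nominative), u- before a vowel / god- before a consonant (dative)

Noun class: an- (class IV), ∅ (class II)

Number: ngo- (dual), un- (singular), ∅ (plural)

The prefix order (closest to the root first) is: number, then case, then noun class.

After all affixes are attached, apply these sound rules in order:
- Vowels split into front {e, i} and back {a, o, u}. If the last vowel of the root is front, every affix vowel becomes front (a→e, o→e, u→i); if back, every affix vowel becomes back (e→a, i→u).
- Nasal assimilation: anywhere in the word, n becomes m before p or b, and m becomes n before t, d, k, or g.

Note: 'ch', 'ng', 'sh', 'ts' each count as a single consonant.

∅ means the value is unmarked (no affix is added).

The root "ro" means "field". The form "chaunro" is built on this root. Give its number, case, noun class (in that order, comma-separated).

Segment: cha-un-ro.
number: un- → singular.
case: cha- → ablative.
noun class: ∅ → class II.

singular, ablative, class II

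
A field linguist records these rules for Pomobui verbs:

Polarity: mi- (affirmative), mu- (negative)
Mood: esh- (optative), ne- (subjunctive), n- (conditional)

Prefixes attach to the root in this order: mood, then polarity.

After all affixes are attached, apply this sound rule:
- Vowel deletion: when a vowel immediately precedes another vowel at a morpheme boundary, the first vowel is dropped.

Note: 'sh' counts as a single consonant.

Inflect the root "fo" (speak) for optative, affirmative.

meshfo

Attach mood optative esh- → eshfo.
Attach polarity affirmative mi- → mieshfo.
Apply vowel deletion: mieshfo → meshfo.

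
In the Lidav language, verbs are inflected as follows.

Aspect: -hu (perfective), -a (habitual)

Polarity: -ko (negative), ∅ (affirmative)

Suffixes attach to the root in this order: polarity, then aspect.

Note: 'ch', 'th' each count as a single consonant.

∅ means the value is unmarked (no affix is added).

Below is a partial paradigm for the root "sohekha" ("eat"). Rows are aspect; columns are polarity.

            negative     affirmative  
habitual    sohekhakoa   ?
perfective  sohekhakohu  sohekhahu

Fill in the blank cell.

sohekhaa

polarity = affirmative: zero marking, form stays sohekha.
Attach aspect habitual -a → sohekhaa.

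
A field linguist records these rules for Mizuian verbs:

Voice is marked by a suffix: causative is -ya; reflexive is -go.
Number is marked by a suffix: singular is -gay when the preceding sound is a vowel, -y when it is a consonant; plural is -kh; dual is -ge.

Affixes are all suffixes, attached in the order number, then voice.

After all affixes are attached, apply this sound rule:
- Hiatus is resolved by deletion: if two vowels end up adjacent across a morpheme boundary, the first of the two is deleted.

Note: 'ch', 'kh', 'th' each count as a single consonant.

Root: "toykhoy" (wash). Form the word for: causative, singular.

Attach number singular -y (after consonant 'y') → toykhoyy.
Attach voice causative -ya → toykhoyyya.
Vowel deletion: no change.

toykhoyyya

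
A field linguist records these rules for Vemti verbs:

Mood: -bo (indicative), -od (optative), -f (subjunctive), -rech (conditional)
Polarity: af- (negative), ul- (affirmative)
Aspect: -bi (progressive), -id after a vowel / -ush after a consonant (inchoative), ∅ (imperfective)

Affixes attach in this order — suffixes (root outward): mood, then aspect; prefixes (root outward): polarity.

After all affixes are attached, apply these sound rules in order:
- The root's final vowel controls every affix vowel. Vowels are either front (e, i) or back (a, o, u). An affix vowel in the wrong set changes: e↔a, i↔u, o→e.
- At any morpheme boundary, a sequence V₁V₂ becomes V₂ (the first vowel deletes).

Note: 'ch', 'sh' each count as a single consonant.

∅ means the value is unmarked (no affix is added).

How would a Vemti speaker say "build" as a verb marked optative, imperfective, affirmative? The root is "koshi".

ilkoshed

Attach mood optative -od → koshiod.
aspect = imperfective: zero marking, form stays koshiod.
Attach polarity affirmative ul- → ulkoshiod.
Apply vowel harmony: ulkoshiod → ilkoshied.
Apply vowel deletion: ilkoshied → ilkoshed.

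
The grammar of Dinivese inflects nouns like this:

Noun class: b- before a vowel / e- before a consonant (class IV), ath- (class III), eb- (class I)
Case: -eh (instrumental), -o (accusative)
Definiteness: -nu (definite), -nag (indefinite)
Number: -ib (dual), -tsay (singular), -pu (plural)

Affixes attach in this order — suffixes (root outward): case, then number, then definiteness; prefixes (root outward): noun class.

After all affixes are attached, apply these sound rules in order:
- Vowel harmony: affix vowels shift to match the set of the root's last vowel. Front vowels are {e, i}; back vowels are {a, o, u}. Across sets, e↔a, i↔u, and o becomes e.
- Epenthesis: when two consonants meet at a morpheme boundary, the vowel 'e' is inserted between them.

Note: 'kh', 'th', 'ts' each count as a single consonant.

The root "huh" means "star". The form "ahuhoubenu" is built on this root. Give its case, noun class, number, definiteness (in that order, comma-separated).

accusative, class IV, dual, definite

Segment: e-huh-o-ib-nu.
case: -o → accusative.
noun class: b/e- → class IV.
number: -ib → dual.
definiteness: -nu → definite.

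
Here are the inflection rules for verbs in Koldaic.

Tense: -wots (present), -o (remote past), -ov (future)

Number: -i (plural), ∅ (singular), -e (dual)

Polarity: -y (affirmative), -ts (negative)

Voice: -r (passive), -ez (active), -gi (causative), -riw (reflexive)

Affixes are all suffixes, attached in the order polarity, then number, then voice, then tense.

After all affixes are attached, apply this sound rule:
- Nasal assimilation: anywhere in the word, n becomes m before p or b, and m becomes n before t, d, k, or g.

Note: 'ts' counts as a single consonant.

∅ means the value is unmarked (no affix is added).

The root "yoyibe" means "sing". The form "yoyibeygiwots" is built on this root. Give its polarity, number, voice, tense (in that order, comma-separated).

Segment: yoyibe-y-gi-wots.
polarity: -y → affirmative.
number: ∅ → singular.
voice: -gi → causative.
tense: -wots → present.

affirmative, singular, causative, present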